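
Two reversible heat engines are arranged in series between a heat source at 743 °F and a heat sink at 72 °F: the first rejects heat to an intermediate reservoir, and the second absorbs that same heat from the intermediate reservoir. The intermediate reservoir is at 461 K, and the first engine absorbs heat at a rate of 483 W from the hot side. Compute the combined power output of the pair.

Ẇ_total ≈ 269.5 W

T_H = 743 °F → (743 − 32) × 5/9 = 395.00 °C = 668.15 K.
T_C = 72 °F → (72 − 32) × 5/9 = 22.22 °C = 295.37 K.
Two reversible stages in series are equivalent to a single Carnot engine between T_H and T_C, so η_total = 1 − T_C/T_H = 1 − 295.37/668.15 = 0.5579.
W_total = η_total · Q_H = 0.5579 × 483 = 269.5 W.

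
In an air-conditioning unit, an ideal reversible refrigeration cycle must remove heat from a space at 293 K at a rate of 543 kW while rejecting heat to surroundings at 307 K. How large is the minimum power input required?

For a reversible refrigerator, COP_R = T_C/(T_H − T_C) = 293.00/14.00 = 20.9286.
W = Q_C/COP_R = 543/20.9286 = 25.95 kW.

Ẇ_in ≈ 25.95 kW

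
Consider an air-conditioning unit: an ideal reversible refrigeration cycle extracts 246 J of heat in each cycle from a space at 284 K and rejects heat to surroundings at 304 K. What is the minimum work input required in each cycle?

COP_R = T_C/(T_H − T_C) = 284.00/20.00 = 14.2000.
W = Q_C/COP_R = 246/14.2000 = 17.32 J.

W_in ≈ 17.32 J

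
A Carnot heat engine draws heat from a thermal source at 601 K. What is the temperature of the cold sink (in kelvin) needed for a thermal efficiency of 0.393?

T_C ≈ 364.8 K

From η = 1 − T_C/T_H, T_C = T_H·(1 − η) = 601.00 × (1 − 0.393) = 364.8 K.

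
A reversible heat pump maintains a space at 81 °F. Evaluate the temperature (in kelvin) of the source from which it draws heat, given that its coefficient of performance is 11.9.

T_C ≈ 275.1 K

T_H = 81 °F → (81 − 32) × 5/9 = 27.22 °C = 300.37 K.
COP_HP = T_H/(T_H − T_C) ⇒ T_C = T_H·(COP_HP − 1)/COP_HP = 300.37 × (11.9 − 1)/11.9 = 275.1 K.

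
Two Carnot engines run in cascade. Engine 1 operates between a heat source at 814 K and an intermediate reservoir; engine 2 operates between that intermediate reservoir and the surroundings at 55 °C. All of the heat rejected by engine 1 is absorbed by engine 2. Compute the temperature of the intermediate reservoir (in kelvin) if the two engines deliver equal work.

T_m ≈ 571.1 K

T_C = 55 °C → 55 + 273.15 = 328.15 K.
For reversible stages Q_m = Q_H·(T_m/T_H). Setting W₁ = Q_H(1 − T_m/T_H) equal to W₂ = Q_m(1 − T_C/T_m) = Q_H·(T_m − T_C)/T_H gives T_H − T_m = T_m − T_C, so T_m = (T_H + T_C)/2 = (814.00 + 328.15)/2 = 571.1 K.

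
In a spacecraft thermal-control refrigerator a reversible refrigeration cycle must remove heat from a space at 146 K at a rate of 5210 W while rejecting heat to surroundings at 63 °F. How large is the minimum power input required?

Ẇ_in ≈ 5150 W

T_H = 63 °F → (63 − 32) × 5/9 = 17.22 °C = 290.37 K.
COP_R = T_C/(T_H − T_C) = 146.00/144.37 = 1.0113.
W = Q_C/COP_R = 5210/1.0113 = 5150 W.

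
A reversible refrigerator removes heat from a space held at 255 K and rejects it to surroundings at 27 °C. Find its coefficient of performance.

T_H = 27 °C → 27 + 273.15 = 300.15 K.
COP_R = T_C/(T_H − T_C) = 255.00/(300.15 − 255.00) = 5.648.

COP_R ≈ 5.648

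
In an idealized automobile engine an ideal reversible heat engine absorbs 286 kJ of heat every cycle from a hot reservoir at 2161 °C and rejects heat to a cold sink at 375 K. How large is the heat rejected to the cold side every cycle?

Q_C ≈ 44.1 kJ

T_H = 2161 °C → 2161 + 273.15 = 2434.15 K.
For a reversible engine, η = 1 − T_C/T_H = 1 − 375.00/2434.15 = 0.8459.
For a reversible cycle Q_C/Q_H = T_C/T_H, so Q_C = 286 × 375.00/2434.15 = 44.1 kJ.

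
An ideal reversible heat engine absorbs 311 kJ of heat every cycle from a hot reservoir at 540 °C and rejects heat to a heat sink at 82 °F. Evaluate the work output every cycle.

T_H = 540 °C → 540 + 273.15 = 813.15 K.
T_C = 82 °F → (82 − 32) × 5/9 = 27.78 °C = 300.93 K.
Carnot efficiency: η = 1 − T_C/T_H = 1 − 300.93/813.15 = 0.6299.
W = η·Q_H = 0.6299 × 311 = 196 kJ.

W ≈ 196 kJ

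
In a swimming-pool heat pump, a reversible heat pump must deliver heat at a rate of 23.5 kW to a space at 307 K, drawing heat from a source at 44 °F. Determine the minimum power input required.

T_C = 44 °F → (44 − 32) × 5/9 = 6.67 °C = 279.82 K.
Reversible heating COP: COP_HP = T_H/(T_H − T_C) = 307.00/27.18 = 11.2937.
W = Q_H/COP_HP = 23.5/11.2937 = 2.08 kW.

Ẇ_in ≈ 2.08 kW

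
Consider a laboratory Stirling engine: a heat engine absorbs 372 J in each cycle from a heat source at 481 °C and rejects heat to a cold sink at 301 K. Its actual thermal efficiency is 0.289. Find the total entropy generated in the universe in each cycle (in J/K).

T_H = 481 °C → 481 + 273.15 = 754.15 K.
W = η·Q_H = 0.289 × 372 = 107.5 J, so Q_C = Q_H − W = 264.5 J.
Reservoir entropy changes: ΔS_H = −Q_H/T_H = −372/754.15 = -0.4933 J/K and ΔS_C = +Q_C/T_C = 264.5/301.00 = 0.8787 J/K.
ΔS_univ = −Q_H/T_H + Q_C/T_C = 0.3854 J/K (> 0, since η = 0.289 < η_Carnot = 0.601).

ΔS_univ ≈ 0.3854 J/K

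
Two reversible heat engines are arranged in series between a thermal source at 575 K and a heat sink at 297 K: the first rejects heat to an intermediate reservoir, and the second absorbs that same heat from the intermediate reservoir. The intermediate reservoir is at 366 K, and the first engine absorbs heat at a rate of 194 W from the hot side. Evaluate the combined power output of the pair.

Two reversible stages in series are equivalent to a single Carnot engine between T_H and T_C, so η_total = 1 − T_C/T_H = 1 − 297.00/575.00 = 0.4835.
W_total = η_total · Q_H = 0.4835 × 194 = 93.8 W.

Ẇ_total ≈ 93.8 W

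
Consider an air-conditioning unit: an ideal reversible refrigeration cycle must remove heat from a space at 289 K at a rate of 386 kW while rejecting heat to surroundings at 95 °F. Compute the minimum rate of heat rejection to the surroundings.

Q̇_H ≈ 411.6 kW

T_H = 95 °F → (95 − 32) × 5/9 = 35.00 °C = 308.15 K.
For a reversible cycle Q_H/Q_C = T_H/T_C, so Q_H = Q_C·T_H/T_C = 386 × 308.15/289.00 = 411.6 kW.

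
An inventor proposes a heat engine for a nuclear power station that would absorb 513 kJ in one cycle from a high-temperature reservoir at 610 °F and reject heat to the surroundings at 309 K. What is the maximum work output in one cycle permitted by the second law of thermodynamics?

T_H = 610 °F → (610 − 32) × 5/9 = 321.11 °C = 594.26 K.
By the Carnot theorem, η_max = 1 − T_C/T_H = 1 − 309.00/594.26 = 0.4800.
W_max = η_max · Q_H = 0.4800 × 513 = 246 kJ.

W_max ≈ 246 kJ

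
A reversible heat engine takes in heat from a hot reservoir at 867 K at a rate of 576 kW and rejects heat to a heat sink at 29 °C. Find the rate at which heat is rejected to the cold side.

T_C = 29 °C → 29 + 273.15 = 302.15 K.
Since the cycle is reversible, η = 1 − T_C/T_H = 1 − 302.15/867.00 = 0.6515.
For a reversible cycle Q_C/Q_H = T_C/T_H, so Q_C = 576 × 302.15/867.00 = 201 kW.

Q̇_C ≈ 201 kW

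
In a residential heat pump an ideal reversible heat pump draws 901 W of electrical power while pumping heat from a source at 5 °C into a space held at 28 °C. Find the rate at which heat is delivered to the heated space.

T_H = 28 °C → 28 + 273.15 = 301.15 K.
T_C = 5 °C → 5 + 273.15 = 278.15 K.
For a reversible heat pump, COP_HP = T_H/(T_H − T_C) = 301.15/23.00 = 13.0935.
Q_H = COP_HP · W = 13.0935 × 901 = 11800 W.

Q̇_H ≈ 11800 W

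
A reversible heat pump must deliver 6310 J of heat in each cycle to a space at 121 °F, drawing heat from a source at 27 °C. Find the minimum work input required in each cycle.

T_H = 121 °F → (121 − 32) × 5/9 = 49.44 °C = 322.59 K.
T_C = 27 °C → 27 + 273.15 = 300.15 K.
For a reversible heat pump, COP_HP = T_H/(T_H − T_C) = 322.59/22.44 = 14.3730.
W = Q_H/COP_HP = 6310/14.3730 = 439 J.

W_in ≈ 439 J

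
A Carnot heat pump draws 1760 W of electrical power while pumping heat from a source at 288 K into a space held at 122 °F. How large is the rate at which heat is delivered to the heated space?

Q̇_H ≈ 16200 W

T_H = 122 °F → (122 − 32) × 5/9 = 50.00 °C = 323.15 K.
For a reversible heat pump, COP_HP = T_H/(T_H − T_C) = 323.15/35.15 = 9.1935.
Q_H = COP_HP · W = 9.1935 × 1760 = 16200 W.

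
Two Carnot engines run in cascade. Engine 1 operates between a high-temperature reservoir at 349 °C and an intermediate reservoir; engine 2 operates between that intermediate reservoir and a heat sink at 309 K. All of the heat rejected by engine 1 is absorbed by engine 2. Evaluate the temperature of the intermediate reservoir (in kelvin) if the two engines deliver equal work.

T_H = 349 °C → 349 + 273.15 = 622.15 K.
For reversible stages Q_m = Q_H·(T_m/T_H). Setting W₁ = Q_H(1 − T_m/T_H) equal to W₂ = Q_m(1 − T_C/T_m) = Q_H·(T_m − T_C)/T_H gives T_H − T_m = T_m − T_C, so T_m = (T_H + T_C)/2 = (622.15 + 309.00)/2 = 466 K.

T_m ≈ 466 K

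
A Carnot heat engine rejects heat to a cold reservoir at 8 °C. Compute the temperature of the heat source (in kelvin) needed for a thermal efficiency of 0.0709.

T_C = 8 °C → 8 + 273.15 = 281.15 K.
From η = 1 − T_C/T_H, solving for T_H gives T_H = T_C/(1 − η) = 281.15/(1 − 0.0709) = 302.6 K.

T_H ≈ 302.6 K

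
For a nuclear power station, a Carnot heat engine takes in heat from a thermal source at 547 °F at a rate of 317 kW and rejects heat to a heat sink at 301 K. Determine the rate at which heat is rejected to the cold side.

T_H = 547 °F → (547 − 32) × 5/9 = 286.11 °C = 559.26 K.
Since the cycle is reversible, η = 1 − T_C/T_H = 1 − 301.00/559.26 = 0.4618.
For a reversible cycle Q_C/Q_H = T_C/T_H, so Q_C = 317 × 301.00/559.26 = 170.6 kW.

Q̇_C ≈ 170.6 kW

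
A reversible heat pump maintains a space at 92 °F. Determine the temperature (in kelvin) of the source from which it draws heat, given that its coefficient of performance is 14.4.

T_H = 92 °F → (92 − 32) × 5/9 = 33.33 °C = 306.48 K.
COP_HP = T_H/(T_H − T_C) ⇒ T_C = T_H·(COP_HP − 1)/COP_HP = 306.48 × (14.4 − 1)/14.4 = 285 K.

T_C ≈ 285 K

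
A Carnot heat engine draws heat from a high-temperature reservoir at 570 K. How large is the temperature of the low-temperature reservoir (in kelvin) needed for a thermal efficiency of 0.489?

T_C ≈ 291.3 K

From η = 1 − T_C/T_H, T_C = T_H·(1 − η) = 570.00 × (1 − 0.489) = 291.3 K.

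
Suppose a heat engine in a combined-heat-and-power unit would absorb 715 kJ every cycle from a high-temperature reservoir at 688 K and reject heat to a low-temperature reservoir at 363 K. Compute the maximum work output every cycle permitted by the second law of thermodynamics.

The second-law ceiling is the Carnot efficiency, η_max = 1 − T_C/T_H = 1 − 363.00/688.00 = 0.4724.
W_max = η_max · Q_H = 0.4724 × 715 = 337.8 kJ.

W_max ≈ 337.8 kJ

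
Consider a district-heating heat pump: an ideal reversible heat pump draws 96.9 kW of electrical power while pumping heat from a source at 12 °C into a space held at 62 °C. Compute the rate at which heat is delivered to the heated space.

Q̇_H ≈ 650 kW

T_H = 62 °C → 62 + 273.15 = 335.15 K.
T_C = 12 °C → 12 + 273.15 = 285.15 K.
The Carnot heat-pump COP is COP_HP = T_H/(T_H − T_C) = 335.15/50.00 = 6.7030.
Q_H = COP_HP · W = 6.7030 × 96.9 = 650 kW.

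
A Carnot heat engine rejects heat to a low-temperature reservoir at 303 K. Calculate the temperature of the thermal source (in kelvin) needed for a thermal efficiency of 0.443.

T_H ≈ 544 K

From η = 1 − T_C/T_H, solving for T_H gives T_H = T_C/(1 − η) = 303.00/(1 − 0.443) = 544 K.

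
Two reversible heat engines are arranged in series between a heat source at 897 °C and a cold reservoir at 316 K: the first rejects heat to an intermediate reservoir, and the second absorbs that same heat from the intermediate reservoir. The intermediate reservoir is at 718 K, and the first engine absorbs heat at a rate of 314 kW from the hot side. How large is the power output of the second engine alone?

Ẇ₂ ≈ 108 kW

T_H = 897 °C → 897 + 273.15 = 1170.15 K.
Heat entering the second stage: Q_m = Q_H·(T_m/T_H) = 314 × 718.00/1170.15 = 193 kW.
Second-stage efficiency η₂ = 1 − T_C/T_m = 1 − 316.00/718.00 = 0.5599, so W₂ = η₂·Q_m = 108 kW.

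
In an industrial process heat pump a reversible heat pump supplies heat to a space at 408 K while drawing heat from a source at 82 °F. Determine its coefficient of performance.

T_C = 82 °F → (82 − 32) × 5/9 = 27.78 °C = 300.93 K.
The Carnot heat-pump COP is COP_HP = T_H/(T_H − T_C) = 408.00/(408.00 − 300.93) = 3.811.

COP_HP ≈ 3.811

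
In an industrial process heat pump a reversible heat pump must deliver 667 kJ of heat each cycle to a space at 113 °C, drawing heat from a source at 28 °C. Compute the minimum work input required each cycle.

W_in ≈ 146.8 kJ

T_H = 113 °C → 113 + 273.15 = 386.15 K.
T_C = 28 °C → 28 + 273.15 = 301.15 K.
The Carnot heat-pump COP is COP_HP = T_H/(T_H − T_C) = 386.15/85.00 = 4.5429.
W = Q_H/COP_HP = 667/4.5429 = 146.8 kJ.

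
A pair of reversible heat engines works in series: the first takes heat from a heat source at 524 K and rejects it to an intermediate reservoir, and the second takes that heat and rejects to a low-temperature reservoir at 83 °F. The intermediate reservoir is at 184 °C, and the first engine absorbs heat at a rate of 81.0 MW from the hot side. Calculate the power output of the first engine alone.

Ẇ₁ ≈ 10.3 MW

T_C = 83 °F → (83 − 32) × 5/9 = 28.33 °C = 301.48 K.
T_m = 184 °C → 184 + 273.15 = 457.15 K.
First-stage efficiency η₁ = 1 − T_m/T_H = 1 − 457.15/524.00 = 0.1276.
W₁ = η₁·Q_H = 0.1276 × 81.0 = 10.3 MW.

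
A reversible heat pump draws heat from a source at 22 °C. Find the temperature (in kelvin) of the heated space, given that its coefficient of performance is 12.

T_H ≈ 322 K

T_C = 22 °C → 22 + 273.15 = 295.15 K.
COP_HP = T_H/(T_H − T_C) ⇒ T_H = T_C·COP_HP/(COP_HP − 1) = 295.15 × 12/(12 − 1) = 322 K.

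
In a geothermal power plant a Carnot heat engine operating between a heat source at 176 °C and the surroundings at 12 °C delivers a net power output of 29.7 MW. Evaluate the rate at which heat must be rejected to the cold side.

Q̇_C ≈ 51.6 MW

T_H = 176 °C → 176 + 273.15 = 449.15 K.
T_C = 12 °C → 12 + 273.15 = 285.15 K.
η_rev = 1 − T_C/T_H = 1 − 285.15/449.15 = 0.3651.
Since Q_C/Q_H = T_C/T_H and Q_H = W/η, Q_C = W·T_C/(T_H − T_C) = 29.7 × 285.15/164.00 = 51.6 MW.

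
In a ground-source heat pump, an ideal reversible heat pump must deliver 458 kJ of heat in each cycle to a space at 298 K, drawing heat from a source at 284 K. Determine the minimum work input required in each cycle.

Reversible heating COP: COP_HP = T_H/(T_H − T_C) = 298.00/14.00 = 21.2857.
W = Q_H/COP_HP = 458/21.2857 = 21.5 kJ.

W_in ≈ 21.5 kJ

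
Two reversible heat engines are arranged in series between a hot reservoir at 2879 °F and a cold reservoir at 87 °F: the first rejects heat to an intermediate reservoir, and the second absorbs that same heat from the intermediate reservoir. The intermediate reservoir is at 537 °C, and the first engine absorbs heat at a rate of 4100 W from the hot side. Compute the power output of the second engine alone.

T_H = 2879 °F → (2879 − 32) × 5/9 = 1581.67 °C = 1854.82 K.
T_C = 87 °F → (87 − 32) × 5/9 = 30.56 °C = 303.71 K.
T_m = 537 °C → 537 + 273.15 = 810.15 K.
Heat entering the second stage: Q_m = Q_H·(T_m/T_H) = 4100 × 810.15/1854.82 = 1791 W.
Second-stage efficiency η₂ = 1 − T_C/T_m = 1 − 303.71/810.15 = 0.6251, so W₂ = η₂·Q_m = 1119 W.

Ẇ₂ ≈ 1119 W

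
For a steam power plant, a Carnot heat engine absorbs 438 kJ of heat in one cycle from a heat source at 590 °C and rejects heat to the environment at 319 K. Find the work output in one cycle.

T_H = 590 °C → 590 + 273.15 = 863.15 K.
η_rev = 1 − T_C/T_H = 1 − 319.00/863.15 = 0.6304.
W = η·Q_H = 0.6304 × 438 = 276 kJ.

W ≈ 276 kJ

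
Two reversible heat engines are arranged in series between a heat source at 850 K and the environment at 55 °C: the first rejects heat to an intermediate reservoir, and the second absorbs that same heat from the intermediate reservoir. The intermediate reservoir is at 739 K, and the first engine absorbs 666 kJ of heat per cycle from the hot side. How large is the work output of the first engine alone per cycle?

W₁ ≈ 86.97 kJ

T_C = 55 °C → 55 + 273.15 = 328.15 K.
First-stage efficiency η₁ = 1 − T_m/T_H = 1 − 739.00/850.00 = 0.1306.
W₁ = η₁·Q_H = 0.1306 × 666 = 86.97 kJ.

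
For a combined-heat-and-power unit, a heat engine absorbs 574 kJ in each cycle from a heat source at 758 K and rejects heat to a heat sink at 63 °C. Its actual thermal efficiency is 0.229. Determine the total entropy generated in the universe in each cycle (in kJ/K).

ΔS_univ ≈ 0.559 kJ/K

T_C = 63 °C → 63 + 273.15 = 336.15 K.
W = η·Q_H = 0.229 × 574 = 131.4 kJ, so Q_C = Q_H − W = 442.6 kJ.
Entropy balance on the reservoirs: −Q_H/T_H = -0.7573 kJ/K, +Q_C/T_C = 1.317 kJ/K.
ΔS_univ = −Q_H/T_H + Q_C/T_C = 0.559 kJ/K (> 0, since η = 0.229 < η_Carnot = 0.557).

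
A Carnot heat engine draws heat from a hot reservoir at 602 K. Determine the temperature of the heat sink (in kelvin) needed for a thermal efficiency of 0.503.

From η = 1 − T_C/T_H, T_C = T_H·(1 − η) = 602.00 × (1 − 0.503) = 299 K.

T_C ≈ 299 K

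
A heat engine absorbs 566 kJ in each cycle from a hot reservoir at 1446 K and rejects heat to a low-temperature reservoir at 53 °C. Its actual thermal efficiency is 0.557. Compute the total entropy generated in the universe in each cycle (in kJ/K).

T_C = 53 °C → 53 + 273.15 = 326.15 K.
W = η·Q_H = 0.557 × 566 = 315.3 kJ, so Q_C = Q_H − W = 250.7 kJ.
Reservoir entropy changes: ΔS_H = −Q_H/T_H = −566/1446.00 = -0.3914 kJ/K and ΔS_C = +Q_C/T_C = 250.7/326.15 = 0.7688 kJ/K.
ΔS_univ = −Q_H/T_H + Q_C/T_C = 0.377 kJ/K (> 0, since η = 0.557 < η_Carnot = 0.774).

ΔS_univ ≈ 0.377 kJ/K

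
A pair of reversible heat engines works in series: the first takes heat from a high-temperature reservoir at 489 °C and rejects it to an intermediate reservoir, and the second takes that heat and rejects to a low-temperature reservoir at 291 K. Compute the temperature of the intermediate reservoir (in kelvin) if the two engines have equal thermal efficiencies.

T_m ≈ 471 K

T_H = 489 °C → 489 + 273.15 = 762.15 K.
Equal efficiencies require 1 − T_m/T_H = 1 − T_C/T_m, i.e. T_m/T_H = T_C/T_m, so T_m = √(T_H·T_C) = √(762.15 × 291.00) = 471 K.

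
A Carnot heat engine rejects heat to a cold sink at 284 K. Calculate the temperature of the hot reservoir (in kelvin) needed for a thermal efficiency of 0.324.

From η = 1 − T_C/T_H, solving for T_H gives T_H = T_C/(1 − η) = 284.00/(1 − 0.324) = 420 K.

T_H ≈ 420 K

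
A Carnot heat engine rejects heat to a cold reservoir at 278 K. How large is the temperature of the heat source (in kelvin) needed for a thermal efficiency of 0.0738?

T_H ≈ 300 K

From η = 1 − T_C/T_H, solving for T_H gives T_H = T_C/(1 − η) = 278.00/(1 − 0.0738) = 300 K.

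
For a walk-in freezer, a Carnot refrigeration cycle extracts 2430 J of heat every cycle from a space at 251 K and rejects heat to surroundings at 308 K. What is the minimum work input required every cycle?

The reversible coefficient of performance is COP_R = T_C/(T_H − T_C) = 251.00/57.00 = 4.4035.
W = Q_C/COP_R = 2430/4.4035 = 551.8 J.

W_in ≈ 551.8 J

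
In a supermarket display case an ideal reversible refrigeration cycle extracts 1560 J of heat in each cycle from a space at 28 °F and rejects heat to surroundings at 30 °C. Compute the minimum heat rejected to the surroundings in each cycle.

T_H = 30 °C → 30 + 273.15 = 303.15 K.
T_C = 28 °F → (28 − 32) × 5/9 = -2.22 °C = 270.93 K.
For a reversible cycle Q_H/Q_C = T_H/T_C, so Q_H = Q_C·T_H/T_C = 1560 × 303.15/270.93 = 1750 J.

Q_H ≈ 1750 J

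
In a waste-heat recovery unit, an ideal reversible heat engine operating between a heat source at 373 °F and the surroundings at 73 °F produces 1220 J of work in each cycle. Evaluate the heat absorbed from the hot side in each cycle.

T_H = 373 °F → (373 − 32) × 5/9 = 189.44 °C = 462.59 K.
T_C = 73 °F → (73 − 32) × 5/9 = 22.78 °C = 295.93 K.
Since the cycle is reversible, η = 1 − T_C/T_H = 1 − 295.93/462.59 = 0.3603.
Q_H = W/η = 1220/0.3603 = 3390 J.

Q_H ≈ 3390 J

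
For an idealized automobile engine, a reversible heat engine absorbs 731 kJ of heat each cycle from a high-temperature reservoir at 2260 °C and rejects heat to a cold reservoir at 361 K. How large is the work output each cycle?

T_H = 2260 °C → 2260 + 273.15 = 2533.15 K.
η_rev = 1 − T_C/T_H = 1 − 361.00/2533.15 = 0.8575.
W = η·Q_H = 0.8575 × 731 = 627 kJ.

W ≈ 627 kJ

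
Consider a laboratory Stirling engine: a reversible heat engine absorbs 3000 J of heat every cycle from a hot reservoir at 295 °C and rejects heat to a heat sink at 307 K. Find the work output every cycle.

T_H = 295 °C → 295 + 273.15 = 568.15 K.
The Carnot efficiency is η = 1 − T_C/T_H = 1 − 307.00/568.15 = 0.4596.
W = η·Q_H = 0.4596 × 3000 = 1380 J.

W ≈ 1380 J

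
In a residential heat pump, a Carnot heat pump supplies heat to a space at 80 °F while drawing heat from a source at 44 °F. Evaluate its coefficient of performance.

COP_HP ≈ 14.99

T_H = 80 °F → (80 − 32) × 5/9 = 26.67 °C = 299.82 K.
T_C = 44 °F → (44 − 32) × 5/9 = 6.67 °C = 279.82 K.
Reversible heating COP: COP_HP = T_H/(T_H − T_C) = 299.82/(299.82 − 279.82) = 14.99.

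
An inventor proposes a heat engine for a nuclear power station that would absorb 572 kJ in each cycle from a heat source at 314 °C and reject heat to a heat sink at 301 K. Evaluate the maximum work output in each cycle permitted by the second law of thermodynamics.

W_max ≈ 279 kJ

T_H = 314 °C → 314 + 273.15 = 587.15 K.
By the Carnot theorem, η_max = 1 − T_C/T_H = 1 − 301.00/587.15 = 0.4874.
W_max = η_max · Q_H = 0.4874 × 572 = 279 kJ.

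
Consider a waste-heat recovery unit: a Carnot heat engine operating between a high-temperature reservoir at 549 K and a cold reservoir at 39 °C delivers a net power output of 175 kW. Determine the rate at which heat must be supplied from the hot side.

T_C = 39 °C → 39 + 273.15 = 312.15 K.
Carnot efficiency: η = 1 − T_C/T_H = 1 − 312.15/549.00 = 0.4314.
Q_H = W/η = 175/0.4314 = 405.6 kW.

Q̇_H ≈ 405.6 kW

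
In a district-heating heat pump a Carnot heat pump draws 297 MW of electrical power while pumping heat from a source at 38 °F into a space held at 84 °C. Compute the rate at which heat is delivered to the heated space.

T_H = 84 °C → 84 + 273.15 = 357.15 K.
T_C = 38 °F → (38 − 32) × 5/9 = 3.33 °C = 276.48 K.
For a reversible heat pump, COP_HP = T_H/(T_H − T_C) = 357.15/80.67 = 4.4275.
Q_H = COP_HP · W = 4.4275 × 297 = 1315 MW.

Q̇_H ≈ 1315 MW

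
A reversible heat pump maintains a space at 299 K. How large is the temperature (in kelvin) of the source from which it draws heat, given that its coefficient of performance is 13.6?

COP_HP = T_H/(T_H − T_C) ⇒ T_C = T_H·(COP_HP − 1)/COP_HP = 299.00 × (13.6 − 1)/13.6 = 277 K.

T_C ≈ 277 K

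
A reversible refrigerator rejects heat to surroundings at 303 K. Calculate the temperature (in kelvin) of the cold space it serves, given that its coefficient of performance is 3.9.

T_C ≈ 241 K

COP_R = T_C/(T_H − T_C) ⇒ T_C = T_H·COP_R/(1 + COP_R) = 303.00 × 3.9/(1 + 3.9) = 241 K.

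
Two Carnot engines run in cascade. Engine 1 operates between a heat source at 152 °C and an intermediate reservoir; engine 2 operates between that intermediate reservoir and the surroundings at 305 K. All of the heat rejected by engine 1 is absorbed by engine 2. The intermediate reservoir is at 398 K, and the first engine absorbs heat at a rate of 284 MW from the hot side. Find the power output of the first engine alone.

Ẇ₁ ≈ 18.1 MW

T_H = 152 °C → 152 + 273.15 = 425.15 K.
First-stage efficiency η₁ = 1 − T_m/T_H = 1 − 398.00/425.15 = 0.0639.
W₁ = η₁·Q_H = 0.0639 × 284 = 18.1 MW.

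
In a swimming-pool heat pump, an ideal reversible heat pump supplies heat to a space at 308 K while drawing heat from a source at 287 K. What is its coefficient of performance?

COP_HP ≈ 14.67

For a reversible heat pump, COP_HP = T_H/(T_H − T_C) = 308.00/(308.00 − 287.00) = 14.67.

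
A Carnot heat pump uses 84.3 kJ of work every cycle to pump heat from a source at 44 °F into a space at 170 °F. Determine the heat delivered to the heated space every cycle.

Q_H ≈ 421.3 kJ

T_H = 170 °F → (170 − 32) × 5/9 = 76.67 °C = 349.82 K.
T_C = 44 °F → (44 − 32) × 5/9 = 6.67 °C = 279.82 K.
The Carnot heat-pump COP is COP_HP = T_H/(T_H − T_C) = 349.82/70.00 = 4.9974.
Q_H = COP_HP · W = 4.9974 × 84.3 = 421.3 kJ.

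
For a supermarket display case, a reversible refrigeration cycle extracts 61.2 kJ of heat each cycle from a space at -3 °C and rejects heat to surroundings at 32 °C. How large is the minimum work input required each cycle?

W_in ≈ 7.929 kJ

T_H = 32 °C → 32 + 273.15 = 305.15 K.
T_C = -3 °C → -3 + 273.15 = 270.15 K.
For a reversible refrigerator, COP_R = T_C/(T_H − T_C) = 270.15/35.00 = 7.7186.
W = Q_C/COP_R = 61.2/7.7186 = 7.929 kJ.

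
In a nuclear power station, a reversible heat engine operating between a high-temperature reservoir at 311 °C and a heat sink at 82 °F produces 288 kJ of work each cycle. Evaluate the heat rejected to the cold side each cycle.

Q_C ≈ 306 kJ

T_H = 311 °C → 311 + 273.15 = 584.15 K.
T_C = 82 °F → (82 − 32) × 5/9 = 27.78 °C = 300.93 K.
The Carnot efficiency is η = 1 − T_C/T_H = 1 − 300.93/584.15 = 0.4848.
Since Q_C/Q_H = T_C/T_H and Q_H = W/η, Q_C = W·T_C/(T_H − T_C) = 288 × 300.93/283.22 = 306 kJ.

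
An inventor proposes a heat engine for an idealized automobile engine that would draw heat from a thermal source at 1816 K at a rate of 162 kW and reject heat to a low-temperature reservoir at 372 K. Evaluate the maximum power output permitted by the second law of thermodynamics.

The upper bound on efficiency is η_max = 1 − T_C/T_H = 1 − 372.00/1816.00 = 0.7952.
W_max = η_max · Q_H = 0.7952 × 162 = 129 kW.

Ẇ_max ≈ 129 kW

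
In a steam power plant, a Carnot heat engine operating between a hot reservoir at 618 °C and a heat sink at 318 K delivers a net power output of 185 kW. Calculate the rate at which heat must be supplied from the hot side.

T_H = 618 °C → 618 + 273.15 = 891.15 K.
Since the cycle is reversible, η = 1 − T_C/T_H = 1 − 318.00/891.15 = 0.6432.
Q_H = W/η = 185/0.6432 = 287.6 kW.

Q̇_H ≈ 287.6 kW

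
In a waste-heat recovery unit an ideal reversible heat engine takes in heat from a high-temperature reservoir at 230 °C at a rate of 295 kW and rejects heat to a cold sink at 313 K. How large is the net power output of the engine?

T_H = 230 °C → 230 + 273.15 = 503.15 K.
Since the cycle is reversible, η = 1 − T_C/T_H = 1 − 313.00/503.15 = 0.3779.
W = η·Q_H = 0.3779 × 295 = 111 kW.

Ẇ ≈ 111 kW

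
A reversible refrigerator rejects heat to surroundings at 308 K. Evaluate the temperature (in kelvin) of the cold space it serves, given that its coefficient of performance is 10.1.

COP_R = T_C/(T_H − T_C) ⇒ T_C = T_H·COP_R/(1 + COP_R) = 308.00 × 10.1/(1 + 10.1) = 280.3 K.

T_C ≈ 280.3 K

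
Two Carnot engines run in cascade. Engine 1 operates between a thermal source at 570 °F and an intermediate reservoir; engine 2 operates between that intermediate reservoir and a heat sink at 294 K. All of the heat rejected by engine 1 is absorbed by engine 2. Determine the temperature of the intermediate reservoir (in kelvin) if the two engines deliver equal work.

T_H = 570 °F → (570 − 32) × 5/9 = 298.89 °C = 572.04 K.
For reversible stages Q_m = Q_H·(T_m/T_H). Setting W₁ = Q_H(1 − T_m/T_H) equal to W₂ = Q_m(1 − T_C/T_m) = Q_H·(T_m − T_C)/T_H gives T_H − T_m = T_m − T_C, so T_m = (T_H + T_C)/2 = (572.04 + 294.00)/2 = 433.0 K.

T_m ≈ 433.0 K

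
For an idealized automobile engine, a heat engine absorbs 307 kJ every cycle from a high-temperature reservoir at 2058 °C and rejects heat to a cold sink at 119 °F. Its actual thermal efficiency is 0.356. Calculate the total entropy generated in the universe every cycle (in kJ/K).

T_H = 2058 °C → 2058 + 273.15 = 2331.15 K.
T_C = 119 °F → (119 − 32) × 5/9 = 48.33 °C = 321.48 K.
W = η·Q_H = 0.356 × 307 = 109.3 kJ, so Q_C = Q_H − W = 197.7 kJ.
Reservoir entropy changes: ΔS_H = −Q_H/T_H = −307/2331.15 = -0.1317 kJ/K and ΔS_C = +Q_C/T_C = 197.7/321.48 = 0.6150 kJ/K.
ΔS_univ = −Q_H/T_H + Q_C/T_C = 0.4833 kJ/K (> 0, since η = 0.356 < η_Carnot = 0.862).

ΔS_univ ≈ 0.4833 kJ/K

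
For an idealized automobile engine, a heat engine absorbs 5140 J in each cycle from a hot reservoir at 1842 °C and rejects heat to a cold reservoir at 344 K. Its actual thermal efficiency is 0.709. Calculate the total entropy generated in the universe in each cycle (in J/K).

ΔS_univ ≈ 1.918 J/K

T_H = 1842 °C → 1842 + 273.15 = 2115.15 K.
W = η·Q_H = 0.709 × 5140 = 3644 J, so Q_C = Q_H − W = 1496 J.
The hot reservoir loses entropy Q_H/T_H = 5140/2115.15 = 2.430 J/K; the cold reservoir gains Q_C/T_C = 1496/344.00 = 4.348 J/K.
ΔS_univ = −Q_H/T_H + Q_C/T_C = 1.918 J/K (> 0, since η = 0.709 < η_Carnot = 0.837).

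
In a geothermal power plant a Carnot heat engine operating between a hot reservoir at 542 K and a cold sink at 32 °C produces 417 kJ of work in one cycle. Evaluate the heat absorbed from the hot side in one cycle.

T_C = 32 °C → 32 + 273.15 = 305.15 K.
For a reversible engine, η = 1 − T_C/T_H = 1 − 305.15/542.00 = 0.4370.
Q_H = W/η = 417/0.4370 = 954 kJ.

Q_H ≈ 954 kJ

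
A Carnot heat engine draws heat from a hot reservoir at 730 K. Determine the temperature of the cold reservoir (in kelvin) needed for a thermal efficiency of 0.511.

T_C ≈ 357 K

From η = 1 − T_C/T_H, T_C = T_H·(1 − η) = 730.00 × (1 − 0.511) = 357 K.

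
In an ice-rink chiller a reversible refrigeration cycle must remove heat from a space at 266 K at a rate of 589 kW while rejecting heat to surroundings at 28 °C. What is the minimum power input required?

Ẇ_in ≈ 77.8 kW

T_H = 28 °C → 28 + 273.15 = 301.15 K.
The reversible coefficient of performance is COP_R = T_C/(T_H − T_C) = 266.00/35.15 = 7.5676.
W = Q_C/COP_R = 589/7.5676 = 77.8 kW.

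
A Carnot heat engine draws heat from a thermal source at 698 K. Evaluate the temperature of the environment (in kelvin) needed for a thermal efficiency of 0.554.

From η = 1 − T_C/T_H, T_C = T_H·(1 − η) = 698.00 × (1 − 0.554) = 311 K.

T_C ≈ 311 K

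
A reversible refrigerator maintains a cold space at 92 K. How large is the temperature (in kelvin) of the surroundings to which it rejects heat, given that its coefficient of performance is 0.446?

COP_R = T_C/(T_H − T_C) ⇒ T_H = T_C·(1 + 1/COP_R) = 92.00 × (1 + 1/0.446) = 298 K.

T_H ≈ 298 K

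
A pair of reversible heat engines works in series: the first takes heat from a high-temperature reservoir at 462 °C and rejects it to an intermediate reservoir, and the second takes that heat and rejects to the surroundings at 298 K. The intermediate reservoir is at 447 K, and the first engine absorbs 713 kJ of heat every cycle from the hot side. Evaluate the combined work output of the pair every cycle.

T_H = 462 °C → 462 + 273.15 = 735.15 K.
Two reversible stages in series are equivalent to a single Carnot engine between T_H and T_C, so η_total = 1 − T_C/T_H = 1 − 298.00/735.15 = 0.5946.
W_total = η_total · Q_H = 0.5946 × 713 = 424 kJ.

W_total ≈ 424 kJ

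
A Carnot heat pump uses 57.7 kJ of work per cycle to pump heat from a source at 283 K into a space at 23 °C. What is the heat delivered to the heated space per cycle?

T_H = 23 °C → 23 + 273.15 = 296.15 K.
Reversible heating COP: COP_HP = T_H/(T_H − T_C) = 296.15/13.15 = 22.5209.
Q_H = COP_HP · W = 22.5209 × 57.7 = 1300 kJ.

Q_H ≈ 1300 kJ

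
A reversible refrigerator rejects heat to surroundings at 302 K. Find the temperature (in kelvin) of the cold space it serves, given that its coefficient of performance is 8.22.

T_C ≈ 269 K

COP_R = T_C/(T_H − T_C) ⇒ T_C = T_H·COP_R/(1 + COP_R) = 302.00 × 8.22/(1 + 8.22) = 269 K.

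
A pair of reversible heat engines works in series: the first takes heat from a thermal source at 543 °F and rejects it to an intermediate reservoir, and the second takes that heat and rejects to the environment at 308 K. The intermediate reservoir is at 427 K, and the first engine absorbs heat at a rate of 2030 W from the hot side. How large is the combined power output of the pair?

Ẇ_total ≈ 907.6 W

T_H = 543 °F → (543 − 32) × 5/9 = 283.89 °C = 557.04 K.
Two reversible stages in series are equivalent to a single Carnot engine between T_H and T_C, so η_total = 1 − T_C/T_H = 1 − 308.00/557.04 = 0.4471.
W_total = η_total · Q_H = 0.4471 × 2030 = 907.6 W.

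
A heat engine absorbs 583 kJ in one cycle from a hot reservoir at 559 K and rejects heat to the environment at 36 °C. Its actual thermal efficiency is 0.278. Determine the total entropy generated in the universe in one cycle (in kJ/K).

ΔS_univ ≈ 0.319 kJ/K

T_C = 36 °C → 36 + 273.15 = 309.15 K.
W = η·Q_H = 0.278 × 583 = 162.1 kJ, so Q_C = Q_H − W = 420.9 kJ.
Reservoir entropy changes: ΔS_H = −Q_H/T_H = −583/559.00 = -1.043 kJ/K and ΔS_C = +Q_C/T_C = 420.9/309.15 = 1.362 kJ/K.
ΔS_univ = −Q_H/T_H + Q_C/T_C = 0.319 kJ/K (> 0, since η = 0.278 < η_Carnot = 0.447).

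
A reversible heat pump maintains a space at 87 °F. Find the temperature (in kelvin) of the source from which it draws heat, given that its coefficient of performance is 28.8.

T_C ≈ 293.2 K

T_H = 87 °F → (87 − 32) × 5/9 = 30.56 °C = 303.71 K.
COP_HP = T_H/(T_H − T_C) ⇒ T_C = T_H·(COP_HP − 1)/COP_HP = 303.71 × (28.8 − 1)/28.8 = 293.2 K.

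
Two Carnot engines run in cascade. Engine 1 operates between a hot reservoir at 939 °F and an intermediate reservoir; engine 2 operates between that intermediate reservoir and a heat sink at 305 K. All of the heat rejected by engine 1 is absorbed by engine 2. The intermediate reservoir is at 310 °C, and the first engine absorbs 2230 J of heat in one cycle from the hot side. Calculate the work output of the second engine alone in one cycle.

T_H = 939 °F → (939 − 32) × 5/9 = 503.89 °C = 777.04 K.
T_m = 310 °C → 310 + 273.15 = 583.15 K.
Heat entering the second stage: Q_m = Q_H·(T_m/T_H) = 2230 × 583.15/777.04 = 1670 J.
Second-stage efficiency η₂ = 1 − T_C/T_m = 1 − 305.00/583.15 = 0.4770, so W₂ = η₂·Q_m = 798 J.

W₂ ≈ 798 J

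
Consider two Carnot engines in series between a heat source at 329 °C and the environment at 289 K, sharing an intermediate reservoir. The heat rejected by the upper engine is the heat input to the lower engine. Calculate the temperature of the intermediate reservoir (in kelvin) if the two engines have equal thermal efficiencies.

T_H = 329 °C → 329 + 273.15 = 602.15 K.
Equal efficiencies require 1 − T_m/T_H = 1 − T_C/T_m, i.e. T_m/T_H = T_C/T_m, so T_m = √(T_H·T_C) = √(602.15 × 289.00) = 417.2 K.

T_m ≈ 417.2 K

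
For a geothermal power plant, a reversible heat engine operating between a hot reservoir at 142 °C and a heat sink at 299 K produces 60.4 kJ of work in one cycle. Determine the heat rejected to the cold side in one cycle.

Q_C ≈ 155.5 kJ

T_H = 142 °C → 142 + 273.15 = 415.15 K.
η_rev = 1 − T_C/T_H = 1 − 299.00/415.15 = 0.2798.
Since Q_C/Q_H = T_C/T_H and Q_H = W/η, Q_C = W·T_C/(T_H − T_C) = 60.4 × 299.00/116.15 = 155.5 kJ.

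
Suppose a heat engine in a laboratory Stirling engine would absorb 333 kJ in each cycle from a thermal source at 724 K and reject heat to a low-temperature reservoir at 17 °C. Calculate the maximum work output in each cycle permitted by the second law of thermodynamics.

T_C = 17 °C → 17 + 273.15 = 290.15 K.
By the Carnot theorem, η_max = 1 − T_C/T_H = 1 − 290.15/724.00 = 0.5992.
W_max = η_max · Q_H = 0.5992 × 333 = 199.5 kJ.

W_max ≈ 199.5 kJ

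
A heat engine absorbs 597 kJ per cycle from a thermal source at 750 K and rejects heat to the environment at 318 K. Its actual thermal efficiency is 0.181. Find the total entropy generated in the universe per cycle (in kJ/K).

ΔS_univ ≈ 0.742 kJ/K

W = η·Q_H = 0.181 × 597 = 108.1 kJ, so Q_C = Q_H − W = 488.9 kJ.
Entropy balance on the reservoirs: −Q_H/T_H = -0.7960 kJ/K, +Q_C/T_C = 1.538 kJ/K.
ΔS_univ = −Q_H/T_H + Q_C/T_C = 0.742 kJ/K (> 0, since η = 0.181 < η_Carnot = 0.576).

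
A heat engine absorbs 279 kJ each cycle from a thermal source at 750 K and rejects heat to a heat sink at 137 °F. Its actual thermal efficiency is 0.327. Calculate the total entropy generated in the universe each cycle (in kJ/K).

ΔS_univ ≈ 0.194 kJ/K

T_C = 137 °F → (137 − 32) × 5/9 = 58.33 °C = 331.48 K.
W = η·Q_H = 0.327 × 279 = 91.23 kJ, so Q_C = Q_H − W = 187.8 kJ.
Entropy balance on the reservoirs: −Q_H/T_H = -0.3720 kJ/K, +Q_C/T_C = 0.5664 kJ/K.
ΔS_univ = −Q_H/T_H + Q_C/T_C = 0.194 kJ/K (> 0, since η = 0.327 < η_Carnot = 0.558).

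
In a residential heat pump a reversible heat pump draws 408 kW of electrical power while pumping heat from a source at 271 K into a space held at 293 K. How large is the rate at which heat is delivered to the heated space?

COP_HP = T_H/(T_H − T_C) = 293.00/22.00 = 13.3182.
Q_H = COP_HP · W = 13.3182 × 408 = 5430 kW.

Q̇_H ≈ 5430 kW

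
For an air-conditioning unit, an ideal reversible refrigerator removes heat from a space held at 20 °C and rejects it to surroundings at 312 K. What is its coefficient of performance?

COP_R ≈ 15.6

T_C = 20 °C → 20 + 273.15 = 293.15 K.
COP_R = T_C/(T_H − T_C) = 293.15/(312.00 − 293.15) = 15.6.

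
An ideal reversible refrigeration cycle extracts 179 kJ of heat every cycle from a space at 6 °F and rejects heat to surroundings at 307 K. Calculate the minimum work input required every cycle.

W_in ≈ 33.42 kJ

T_C = 6 °F → (6 − 32) × 5/9 = -14.44 °C = 258.71 K.
The reversible coefficient of performance is COP_R = T_C/(T_H − T_C) = 258.71/48.29 = 5.3568.
W = Q_C/COP_R = 179/5.3568 = 33.42 kJ.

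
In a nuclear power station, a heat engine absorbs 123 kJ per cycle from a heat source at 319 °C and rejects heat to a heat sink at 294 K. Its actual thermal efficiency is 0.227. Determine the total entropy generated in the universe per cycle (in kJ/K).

ΔS_univ ≈ 0.116 kJ/K

T_H = 319 °C → 319 + 273.15 = 592.15 K.
W = η·Q_H = 0.227 × 123 = 27.92 kJ, so Q_C = Q_H − W = 95.08 kJ.
Reservoir entropy changes: ΔS_H = −Q_H/T_H = −123/592.15 = -0.2077 kJ/K and ΔS_C = +Q_C/T_C = 95.08/294.00 = 0.3234 kJ/K.
ΔS_univ = −Q_H/T_H + Q_C/T_C = 0.116 kJ/K (> 0, since η = 0.227 < η_Carnot = 0.504).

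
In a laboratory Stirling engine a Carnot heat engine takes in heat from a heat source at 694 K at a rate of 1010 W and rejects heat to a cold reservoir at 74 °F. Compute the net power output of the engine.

Ẇ ≈ 578.5 W

T_C = 74 °F → (74 − 32) × 5/9 = 23.33 °C = 296.48 K.
Since the cycle is reversible, η = 1 − T_C/T_H = 1 − 296.48/694.00 = 0.5728.
W = η·Q_H = 0.5728 × 1010 = 578.5 W.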